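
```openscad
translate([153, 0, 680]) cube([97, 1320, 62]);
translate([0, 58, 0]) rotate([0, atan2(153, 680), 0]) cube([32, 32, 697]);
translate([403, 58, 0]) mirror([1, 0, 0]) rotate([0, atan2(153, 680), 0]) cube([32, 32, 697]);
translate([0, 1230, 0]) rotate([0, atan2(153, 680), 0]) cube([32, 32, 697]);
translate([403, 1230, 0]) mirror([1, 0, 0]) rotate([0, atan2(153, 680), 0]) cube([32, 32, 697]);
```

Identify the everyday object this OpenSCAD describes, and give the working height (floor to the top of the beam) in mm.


A sawhorse. The overall height is 742 mm.

A beam across two mirrored pairs of raked legs — a sawhorse. The beam's underside is at z = 680 (matching the legs' vertical rise in atan2(153, 680)) and the beam is 62 mm tall, so its top is at 680 + 62 = 742 mm. The raked legs top out at the beam's underside, so that is the highest point.


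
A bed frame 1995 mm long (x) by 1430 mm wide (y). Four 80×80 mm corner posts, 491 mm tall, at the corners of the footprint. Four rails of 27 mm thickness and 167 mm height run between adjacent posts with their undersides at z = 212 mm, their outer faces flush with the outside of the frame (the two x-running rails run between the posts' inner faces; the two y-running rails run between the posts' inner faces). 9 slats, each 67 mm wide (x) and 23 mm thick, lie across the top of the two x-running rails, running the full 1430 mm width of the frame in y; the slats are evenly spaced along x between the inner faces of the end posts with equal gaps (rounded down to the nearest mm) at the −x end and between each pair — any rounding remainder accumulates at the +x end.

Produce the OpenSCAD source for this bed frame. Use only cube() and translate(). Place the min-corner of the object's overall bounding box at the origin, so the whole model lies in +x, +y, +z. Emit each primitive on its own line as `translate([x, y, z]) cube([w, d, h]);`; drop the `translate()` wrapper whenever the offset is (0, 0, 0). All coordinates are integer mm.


cube([80, 80, 491]);
translate([0, 1350, 0]) cube([80, 80, 491]);
translate([1915, 0, 0]) cube([80, 80, 491]);
translate([1915, 1350, 0]) cube([80, 80, 491]);
translate([80, 0, 212]) cube([1835, 27, 167]);
translate([80, 1403, 212]) cube([1835, 27, 167]);
translate([0, 80, 212]) cube([27, 1270, 167]);
translate([1968, 80, 212]) cube([27, 1270, 167]);
translate([203, 0, 379]) cube([67, 1430, 23]);
translate([393, 0, 379]) cube([67, 1430, 23]);
translate([583, 0, 379]) cube([67, 1430, 23]);
translate([773, 0, 379]) cube([67, 1430, 23]);
translate([963, 0, 379]) cube([67, 1430, 23]);
translate([1153, 0, 379]) cube([67, 1430, 23]);
translate([1343, 0, 379]) cube([67, 1430, 23]);
translate([1533, 0, 379]) cube([67, 1430, 23]);
translate([1723, 0, 379]) cube([67, 1430, 23]);


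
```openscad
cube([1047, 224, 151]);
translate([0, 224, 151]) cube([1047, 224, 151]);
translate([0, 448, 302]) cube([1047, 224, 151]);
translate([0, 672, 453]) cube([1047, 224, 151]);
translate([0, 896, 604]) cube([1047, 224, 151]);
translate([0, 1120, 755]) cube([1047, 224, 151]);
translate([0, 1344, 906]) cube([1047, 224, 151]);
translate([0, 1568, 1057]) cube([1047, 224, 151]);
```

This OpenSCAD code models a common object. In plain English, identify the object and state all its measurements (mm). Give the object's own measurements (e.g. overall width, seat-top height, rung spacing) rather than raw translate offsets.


A straight staircase of 8 solid steps. Each step is 1047 mm wide (x), 224 mm deep (y, the going) and 151 mm tall (the rise). The first step rests on the floor; each subsequent step sits one going further in +y and one rise higher in +z, directly behind and above the previous step with no overlap.


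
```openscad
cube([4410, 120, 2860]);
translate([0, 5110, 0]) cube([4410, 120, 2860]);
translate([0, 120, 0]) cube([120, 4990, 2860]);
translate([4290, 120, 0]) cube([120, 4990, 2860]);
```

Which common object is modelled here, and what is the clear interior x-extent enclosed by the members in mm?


A house (or room) frame. The interior width is 4170 mm.

Four 2860 mm walls enclosing a rectangle with no floor or roof — a room or house frame. Outside width is 4410 mm and wall thickness is 120 mm, so the interior width is 4410 − 2 × 120 = 4170 mm.


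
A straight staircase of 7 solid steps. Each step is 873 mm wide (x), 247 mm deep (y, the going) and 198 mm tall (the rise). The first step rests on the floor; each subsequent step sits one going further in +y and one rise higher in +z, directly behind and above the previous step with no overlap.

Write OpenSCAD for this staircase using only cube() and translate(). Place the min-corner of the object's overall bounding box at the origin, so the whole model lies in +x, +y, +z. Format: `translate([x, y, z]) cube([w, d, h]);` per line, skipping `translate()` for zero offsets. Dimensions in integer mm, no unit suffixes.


cube([873, 247, 198]);
translate([0, 247, 198]) cube([873, 247, 198]);
translate([0, 494, 396]) cube([873, 247, 198]);
translate([0, 741, 594]) cube([873, 247, 198]);
translate([0, 988, 792]) cube([873, 247, 198]);
translate([0, 1235, 990]) cube([873, 247, 198]);
translate([0, 1482, 1188]) cube([873, 247, 198]);


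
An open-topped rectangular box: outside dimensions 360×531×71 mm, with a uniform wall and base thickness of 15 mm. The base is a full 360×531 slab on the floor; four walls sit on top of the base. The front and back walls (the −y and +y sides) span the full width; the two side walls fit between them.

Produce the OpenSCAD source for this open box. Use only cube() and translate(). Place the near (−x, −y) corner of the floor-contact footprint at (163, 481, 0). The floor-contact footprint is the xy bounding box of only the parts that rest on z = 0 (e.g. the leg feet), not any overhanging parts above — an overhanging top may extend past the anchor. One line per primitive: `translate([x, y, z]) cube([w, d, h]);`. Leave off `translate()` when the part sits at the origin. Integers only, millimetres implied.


translate([163, 481, 0]) cube([360, 531, 15]);
translate([163, 481, 15]) cube([360, 15, 56]);
translate([163, 997, 15]) cube([360, 15, 56]);
translate([163, 496, 15]) cube([15, 501, 56]);
translate([508, 496, 15]) cube([15, 501, 56]);


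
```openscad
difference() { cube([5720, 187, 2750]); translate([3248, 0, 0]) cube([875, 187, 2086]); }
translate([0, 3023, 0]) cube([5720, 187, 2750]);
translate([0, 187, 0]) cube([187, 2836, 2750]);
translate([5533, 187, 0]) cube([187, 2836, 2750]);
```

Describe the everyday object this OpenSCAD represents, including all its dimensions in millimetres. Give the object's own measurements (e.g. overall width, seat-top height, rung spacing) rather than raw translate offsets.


A single room: four walls, each 2750 mm tall and 187 mm thick, enclosing an outside footprint 5720×3210 mm (x × y), no floor or roof. The front and back walls (−y and +y sides) run the full x-width; the side walls fit between their inner faces. A door opening 875 mm wide and 2086 mm tall is cut through the front wall from the floor up, its −x edge 3248 mm from the wall's −x end.


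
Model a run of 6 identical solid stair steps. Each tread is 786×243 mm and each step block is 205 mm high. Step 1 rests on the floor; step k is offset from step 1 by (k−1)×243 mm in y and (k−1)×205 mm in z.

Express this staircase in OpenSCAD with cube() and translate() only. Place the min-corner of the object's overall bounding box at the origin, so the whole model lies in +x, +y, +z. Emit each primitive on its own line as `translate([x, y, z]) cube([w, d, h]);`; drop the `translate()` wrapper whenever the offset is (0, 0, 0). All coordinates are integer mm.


cube([786, 243, 205]);
translate([0, 243, 205]) cube([786, 243, 205]);
translate([0, 486, 410]) cube([786, 243, 205]);
translate([0, 729, 615]) cube([786, 243, 205]);
translate([0, 972, 820]) cube([786, 243, 205]);
translate([0, 1215, 1025]) cube([786, 243, 205]);


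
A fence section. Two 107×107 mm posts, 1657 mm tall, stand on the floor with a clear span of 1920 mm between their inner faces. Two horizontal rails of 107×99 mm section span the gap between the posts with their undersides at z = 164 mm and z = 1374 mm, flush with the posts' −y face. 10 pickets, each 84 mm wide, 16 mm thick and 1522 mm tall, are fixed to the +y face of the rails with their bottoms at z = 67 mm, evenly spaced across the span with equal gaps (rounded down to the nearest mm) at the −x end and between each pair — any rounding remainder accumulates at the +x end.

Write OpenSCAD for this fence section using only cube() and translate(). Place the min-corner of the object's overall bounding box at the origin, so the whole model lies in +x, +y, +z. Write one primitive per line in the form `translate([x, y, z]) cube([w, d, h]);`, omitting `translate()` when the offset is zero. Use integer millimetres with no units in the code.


cube([107, 107, 1657]);
translate([2027, 0, 0]) cube([107, 107, 1657]);
translate([107, 0, 164]) cube([1920, 107, 99]);
translate([107, 0, 1374]) cube([1920, 107, 99]);
translate([205, 107, 67]) cube([84, 16, 1522]);
translate([387, 107, 67]) cube([84, 16, 1522]);
translate([569, 107, 67]) cube([84, 16, 1522]);
translate([751, 107, 67]) cube([84, 16, 1522]);
translate([933, 107, 67]) cube([84, 16, 1522]);
translate([1115, 107, 67]) cube([84, 16, 1522]);
translate([1297, 107, 67]) cube([84, 16, 1522]);
translate([1479, 107, 67]) cube([84, 16, 1522]);
translate([1661, 107, 67]) cube([84, 16, 1522]);
translate([1843, 107, 67]) cube([84, 16, 1522]);


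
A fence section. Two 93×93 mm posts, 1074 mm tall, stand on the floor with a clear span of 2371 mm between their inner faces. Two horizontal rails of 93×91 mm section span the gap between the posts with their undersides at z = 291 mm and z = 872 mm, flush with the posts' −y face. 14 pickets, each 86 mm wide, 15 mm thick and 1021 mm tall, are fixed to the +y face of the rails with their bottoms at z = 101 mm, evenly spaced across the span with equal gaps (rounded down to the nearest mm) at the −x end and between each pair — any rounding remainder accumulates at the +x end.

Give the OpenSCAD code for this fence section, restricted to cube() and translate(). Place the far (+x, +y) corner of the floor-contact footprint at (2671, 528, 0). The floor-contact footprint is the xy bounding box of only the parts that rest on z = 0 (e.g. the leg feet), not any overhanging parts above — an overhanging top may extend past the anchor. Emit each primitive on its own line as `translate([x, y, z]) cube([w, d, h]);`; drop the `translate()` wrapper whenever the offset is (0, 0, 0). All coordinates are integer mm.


translate([114, 435, 0]) cube([93, 93, 1074]);
translate([2578, 435, 0]) cube([93, 93, 1074]);
translate([207, 435, 291]) cube([2371, 93, 91]);
translate([207, 435, 872]) cube([2371, 93, 91]);
translate([284, 528, 101]) cube([86, 15, 1021]);
translate([447, 528, 101]) cube([86, 15, 1021]);
translate([610, 528, 101]) cube([86, 15, 1021]);
translate([773, 528, 101]) cube([86, 15, 1021]);
translate([936, 528, 101]) cube([86, 15, 1021]);
translate([1099, 528, 101]) cube([86, 15, 1021]);
translate([1262, 528, 101]) cube([86, 15, 1021]);
translate([1425, 528, 101]) cube([86, 15, 1021]);
translate([1588, 528, 101]) cube([86, 15, 1021]);
translate([1751, 528, 101]) cube([86, 15, 1021]);
translate([1914, 528, 101]) cube([86, 15, 1021]);
translate([2077, 528, 101]) cube([86, 15, 1021]);
translate([2240, 528, 101]) cube([86, 15, 1021]);
translate([2403, 528, 101]) cube([86, 15, 1021]);


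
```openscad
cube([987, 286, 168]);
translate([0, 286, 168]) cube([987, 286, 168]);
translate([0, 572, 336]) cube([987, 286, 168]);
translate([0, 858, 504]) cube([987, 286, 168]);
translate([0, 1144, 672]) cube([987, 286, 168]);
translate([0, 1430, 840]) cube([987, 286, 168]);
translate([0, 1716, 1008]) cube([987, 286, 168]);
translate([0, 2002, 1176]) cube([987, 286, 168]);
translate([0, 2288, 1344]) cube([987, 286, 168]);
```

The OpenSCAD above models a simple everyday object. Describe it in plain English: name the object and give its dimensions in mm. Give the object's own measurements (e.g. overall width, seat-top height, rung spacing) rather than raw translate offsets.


A straight staircase of 9 solid steps. Each step is 987 mm wide (x), 286 mm deep (y, the going) and 168 mm tall (the rise). The first step rests on the floor; each subsequent step sits one going further in +y and one rise higher in +z, directly behind and above the previous step with no overlap.


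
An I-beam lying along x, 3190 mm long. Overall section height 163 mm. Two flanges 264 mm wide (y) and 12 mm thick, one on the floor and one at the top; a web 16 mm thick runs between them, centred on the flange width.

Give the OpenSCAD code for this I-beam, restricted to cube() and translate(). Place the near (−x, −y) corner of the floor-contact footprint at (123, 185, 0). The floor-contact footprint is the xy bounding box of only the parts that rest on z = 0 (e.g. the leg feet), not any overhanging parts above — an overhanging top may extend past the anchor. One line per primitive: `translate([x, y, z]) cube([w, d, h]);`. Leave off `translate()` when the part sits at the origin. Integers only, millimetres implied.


translate([123, 185, 0]) cube([3190, 264, 12]);
translate([123, 309, 12]) cube([3190, 16, 139]);
translate([123, 185, 151]) cube([3190, 264, 12]);


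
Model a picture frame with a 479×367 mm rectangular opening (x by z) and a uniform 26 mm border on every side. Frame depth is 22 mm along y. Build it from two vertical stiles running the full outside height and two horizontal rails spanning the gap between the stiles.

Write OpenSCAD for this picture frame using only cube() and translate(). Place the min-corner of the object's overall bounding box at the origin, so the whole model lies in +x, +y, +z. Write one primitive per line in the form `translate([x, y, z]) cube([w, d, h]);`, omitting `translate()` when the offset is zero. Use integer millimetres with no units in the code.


cube([26, 22, 419]);
translate([505, 0, 0]) cube([26, 22, 419]);
translate([26, 0, 0]) cube([479, 22, 26]);
translate([26, 0, 393]) cube([479, 22, 26]);


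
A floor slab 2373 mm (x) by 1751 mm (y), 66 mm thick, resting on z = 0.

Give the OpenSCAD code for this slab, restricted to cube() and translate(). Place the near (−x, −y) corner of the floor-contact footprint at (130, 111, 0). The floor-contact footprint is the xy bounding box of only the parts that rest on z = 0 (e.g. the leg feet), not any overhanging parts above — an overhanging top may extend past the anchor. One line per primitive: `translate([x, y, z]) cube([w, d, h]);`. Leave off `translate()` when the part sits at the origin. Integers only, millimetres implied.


translate([130, 111, 0]) cube([2373, 1751, 66]);


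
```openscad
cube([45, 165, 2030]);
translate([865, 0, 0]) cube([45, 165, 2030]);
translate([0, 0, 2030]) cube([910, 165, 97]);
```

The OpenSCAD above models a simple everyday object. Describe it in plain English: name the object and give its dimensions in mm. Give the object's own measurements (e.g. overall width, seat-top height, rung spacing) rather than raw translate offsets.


A door frame. The clear opening is 820 mm wide and 2030 mm high. Two 45 mm wide jambs, 165 mm deep, stand either side of the opening from the floor to the top of the opening. A 97 mm thick head sits across the top of both jambs, spanning the full outside width of the frame.


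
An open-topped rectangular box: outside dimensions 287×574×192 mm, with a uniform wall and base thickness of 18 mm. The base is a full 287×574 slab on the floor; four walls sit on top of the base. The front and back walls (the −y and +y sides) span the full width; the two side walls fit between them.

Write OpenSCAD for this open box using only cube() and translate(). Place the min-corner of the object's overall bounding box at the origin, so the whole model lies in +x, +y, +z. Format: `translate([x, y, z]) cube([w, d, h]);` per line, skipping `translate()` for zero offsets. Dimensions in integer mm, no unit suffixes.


cube([287, 574, 18]);
translate([0, 0, 18]) cube([287, 18, 174]);
translate([0, 556, 18]) cube([287, 18, 174]);
translate([0, 18, 18]) cube([18, 538, 174]);
translate([269, 18, 18]) cube([18, 538, 174]);


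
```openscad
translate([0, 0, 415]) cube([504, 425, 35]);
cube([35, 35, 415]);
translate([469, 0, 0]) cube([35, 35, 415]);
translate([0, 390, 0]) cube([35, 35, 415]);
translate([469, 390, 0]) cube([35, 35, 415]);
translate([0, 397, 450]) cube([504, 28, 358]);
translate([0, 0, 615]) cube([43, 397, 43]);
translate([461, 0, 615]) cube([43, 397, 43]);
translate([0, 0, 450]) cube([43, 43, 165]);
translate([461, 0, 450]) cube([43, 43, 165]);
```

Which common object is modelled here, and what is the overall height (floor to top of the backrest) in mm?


A chair. The overall height is 808 mm.

A slab on four corner posts with a tall panel at the back — a chair. The seat slab sits at z = 415 with thickness 35, and the 358 mm backrest starts at the seat top, so the overall height is 415 + 35 + 358 = 808 mm.


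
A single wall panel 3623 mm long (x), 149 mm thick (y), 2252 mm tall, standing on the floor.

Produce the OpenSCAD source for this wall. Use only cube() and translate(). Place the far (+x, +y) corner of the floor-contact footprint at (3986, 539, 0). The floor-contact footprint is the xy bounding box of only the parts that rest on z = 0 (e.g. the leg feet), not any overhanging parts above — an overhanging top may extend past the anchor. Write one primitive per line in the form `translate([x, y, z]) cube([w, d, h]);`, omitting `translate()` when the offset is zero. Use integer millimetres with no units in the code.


translate([363, 390, 0]) cube([3623, 149, 2252]);


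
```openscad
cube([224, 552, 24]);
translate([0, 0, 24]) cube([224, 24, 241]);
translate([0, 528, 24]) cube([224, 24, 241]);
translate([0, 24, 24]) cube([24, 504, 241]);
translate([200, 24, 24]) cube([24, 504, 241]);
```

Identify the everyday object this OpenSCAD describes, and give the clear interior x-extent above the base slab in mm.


An open box. The internal width is 176 mm.

A 224×552 base slab with four walls standing on it — an open box. The base is 224 mm wide and the walls are 24 mm thick, so the internal width is 224 − 2 × 24 = 176 mm.


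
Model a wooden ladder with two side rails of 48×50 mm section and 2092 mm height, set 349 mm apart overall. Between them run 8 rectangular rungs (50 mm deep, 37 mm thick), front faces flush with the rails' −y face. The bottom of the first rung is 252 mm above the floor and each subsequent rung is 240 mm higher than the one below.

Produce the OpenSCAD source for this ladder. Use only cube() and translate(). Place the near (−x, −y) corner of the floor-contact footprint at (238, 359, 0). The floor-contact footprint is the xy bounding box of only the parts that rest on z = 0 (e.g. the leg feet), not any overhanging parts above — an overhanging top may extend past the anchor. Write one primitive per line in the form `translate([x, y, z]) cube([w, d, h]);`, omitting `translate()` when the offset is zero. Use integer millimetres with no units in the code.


translate([238, 359, 0]) cube([48, 50, 2092]);
translate([539, 359, 0]) cube([48, 50, 2092]);
translate([286, 359, 252]) cube([253, 50, 37]);
translate([286, 359, 492]) cube([253, 50, 37]);
translate([286, 359, 732]) cube([253, 50, 37]);
translate([286, 359, 972]) cube([253, 50, 37]);
translate([286, 359, 1212]) cube([253, 50, 37]);
translate([286, 359, 1452]) cube([253, 50, 37]);
translate([286, 359, 1692]) cube([253, 50, 37]);
translate([286, 359, 1932]) cube([253, 50, 37]);


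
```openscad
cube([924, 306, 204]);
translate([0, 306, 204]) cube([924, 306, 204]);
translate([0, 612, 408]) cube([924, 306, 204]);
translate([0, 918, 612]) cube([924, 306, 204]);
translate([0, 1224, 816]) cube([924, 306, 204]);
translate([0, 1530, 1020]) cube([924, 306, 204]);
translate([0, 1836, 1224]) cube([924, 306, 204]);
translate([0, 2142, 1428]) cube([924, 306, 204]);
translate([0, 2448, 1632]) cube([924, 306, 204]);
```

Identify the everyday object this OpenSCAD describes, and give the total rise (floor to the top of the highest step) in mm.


A staircase. The total rise is 1836 mm.

9 identical blocks, each offset up and back from the previous — a staircase. Each step is 204 mm tall and there are 9 of them, so the total rise is 9 × 204 = 1836 mm.


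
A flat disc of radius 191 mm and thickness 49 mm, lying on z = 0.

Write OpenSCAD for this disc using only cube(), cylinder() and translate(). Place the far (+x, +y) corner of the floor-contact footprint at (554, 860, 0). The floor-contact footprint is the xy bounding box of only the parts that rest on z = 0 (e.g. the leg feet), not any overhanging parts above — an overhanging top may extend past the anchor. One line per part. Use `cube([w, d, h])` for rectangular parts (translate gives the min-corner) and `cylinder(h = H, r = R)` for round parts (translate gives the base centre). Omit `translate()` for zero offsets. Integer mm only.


translate([363, 669, 0]) cylinder(h = 49, r = 191);


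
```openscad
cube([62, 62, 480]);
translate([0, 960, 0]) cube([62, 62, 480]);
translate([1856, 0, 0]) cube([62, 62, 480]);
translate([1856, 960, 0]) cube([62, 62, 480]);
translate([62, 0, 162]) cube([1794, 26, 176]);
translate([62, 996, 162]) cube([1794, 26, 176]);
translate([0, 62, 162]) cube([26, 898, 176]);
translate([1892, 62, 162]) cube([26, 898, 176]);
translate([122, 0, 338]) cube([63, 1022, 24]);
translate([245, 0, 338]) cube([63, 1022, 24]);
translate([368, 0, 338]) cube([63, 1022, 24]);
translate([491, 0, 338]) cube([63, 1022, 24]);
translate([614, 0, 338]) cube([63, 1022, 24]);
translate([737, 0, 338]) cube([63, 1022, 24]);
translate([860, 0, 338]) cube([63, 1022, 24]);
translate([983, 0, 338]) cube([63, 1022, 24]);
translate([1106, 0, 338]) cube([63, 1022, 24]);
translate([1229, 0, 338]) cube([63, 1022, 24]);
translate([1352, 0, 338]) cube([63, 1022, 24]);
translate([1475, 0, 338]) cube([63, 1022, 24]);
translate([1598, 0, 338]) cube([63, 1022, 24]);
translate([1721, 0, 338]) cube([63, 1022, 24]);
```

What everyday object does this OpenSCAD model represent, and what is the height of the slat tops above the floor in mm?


A bed frame. The slat-top height is 362 mm.

Four posts, four rails, and a row of slats — a bed frame. Slats sit on the rails at z = 162 + 176 = 338; with slat thickness 24, the top is 362 mm.


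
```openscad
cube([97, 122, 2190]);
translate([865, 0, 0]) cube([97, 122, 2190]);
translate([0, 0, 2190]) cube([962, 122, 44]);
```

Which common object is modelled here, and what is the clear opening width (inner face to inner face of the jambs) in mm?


A door frame. The clear opening width is 768 mm.

Two 2190 mm tall posts with a header on top — a door frame. The left jamb is 97 mm wide at x = 0; the right jamb starts at x = 865. The clear opening is 865 − 97 = 768 mm.


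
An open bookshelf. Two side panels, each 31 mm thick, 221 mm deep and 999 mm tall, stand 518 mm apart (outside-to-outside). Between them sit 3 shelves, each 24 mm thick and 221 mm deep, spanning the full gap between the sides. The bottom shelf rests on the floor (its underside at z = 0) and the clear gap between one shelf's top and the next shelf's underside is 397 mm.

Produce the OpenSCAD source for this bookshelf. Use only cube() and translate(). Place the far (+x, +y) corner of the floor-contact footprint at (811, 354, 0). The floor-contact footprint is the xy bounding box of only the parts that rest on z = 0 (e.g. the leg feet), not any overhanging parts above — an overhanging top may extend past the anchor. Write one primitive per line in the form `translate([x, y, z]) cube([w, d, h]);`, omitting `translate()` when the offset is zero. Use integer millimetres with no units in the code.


translate([293, 133, 0]) cube([31, 221, 999]);
translate([780, 133, 0]) cube([31, 221, 999]);
translate([324, 133, 0]) cube([456, 221, 24]);
translate([324, 133, 421]) cube([456, 221, 24]);
translate([324, 133, 842]) cube([456, 221, 24]);


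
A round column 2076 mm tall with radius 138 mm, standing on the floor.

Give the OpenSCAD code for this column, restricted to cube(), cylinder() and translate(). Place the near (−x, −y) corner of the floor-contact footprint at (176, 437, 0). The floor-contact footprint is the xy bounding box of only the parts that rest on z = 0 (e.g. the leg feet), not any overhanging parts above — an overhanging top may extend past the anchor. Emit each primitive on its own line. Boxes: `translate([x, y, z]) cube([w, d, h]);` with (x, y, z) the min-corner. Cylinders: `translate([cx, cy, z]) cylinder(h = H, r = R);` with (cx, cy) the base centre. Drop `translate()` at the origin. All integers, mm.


translate([314, 575, 0]) cylinder(h = 2076, r = 138);


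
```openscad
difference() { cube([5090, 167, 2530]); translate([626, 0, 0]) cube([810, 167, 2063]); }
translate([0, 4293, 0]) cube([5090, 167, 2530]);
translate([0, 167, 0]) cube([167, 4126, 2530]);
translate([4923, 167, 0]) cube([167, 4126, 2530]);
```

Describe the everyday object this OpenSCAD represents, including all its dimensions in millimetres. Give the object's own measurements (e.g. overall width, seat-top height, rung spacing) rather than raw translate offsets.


A single room: four walls, each 2530 mm tall and 167 mm thick, enclosing an outside footprint 5090×4460 mm (x × y), no floor or roof. The front and back walls (−y and +y sides) run the full x-width; the side walls fit between their inner faces. A door opening 810 mm wide and 2063 mm tall is cut through the front wall from the floor up, its −x edge 626 mm from the wall's −x end.


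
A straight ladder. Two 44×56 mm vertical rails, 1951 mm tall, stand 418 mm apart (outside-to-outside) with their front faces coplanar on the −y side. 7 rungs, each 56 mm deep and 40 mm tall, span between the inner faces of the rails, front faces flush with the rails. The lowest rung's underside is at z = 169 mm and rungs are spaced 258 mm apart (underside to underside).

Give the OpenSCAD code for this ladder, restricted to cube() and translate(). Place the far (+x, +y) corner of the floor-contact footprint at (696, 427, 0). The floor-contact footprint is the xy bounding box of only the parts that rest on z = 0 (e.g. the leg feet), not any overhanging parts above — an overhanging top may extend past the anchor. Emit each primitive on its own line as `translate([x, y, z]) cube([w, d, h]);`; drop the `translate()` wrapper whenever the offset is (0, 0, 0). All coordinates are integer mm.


// rung span = 418 - 2*44 = 330
// rung[k] z = 169 + k*258
translate([278, 371, 0]) cube([44, 56, 1951]);
translate([652, 371, 0]) cube([44, 56, 1951]);
translate([322, 371, 169]) cube([330, 56, 40]);
translate([322, 371, 427]) cube([330, 56, 40]);
translate([322, 371, 685]) cube([330, 56, 40]);
translate([322, 371, 943]) cube([330, 56, 40]);
translate([322, 371, 1201]) cube([330, 56, 40]);
translate([322, 371, 1459]) cube([330, 56, 40]);
translate([322, 371, 1717]) cube([330, 56, 40]);


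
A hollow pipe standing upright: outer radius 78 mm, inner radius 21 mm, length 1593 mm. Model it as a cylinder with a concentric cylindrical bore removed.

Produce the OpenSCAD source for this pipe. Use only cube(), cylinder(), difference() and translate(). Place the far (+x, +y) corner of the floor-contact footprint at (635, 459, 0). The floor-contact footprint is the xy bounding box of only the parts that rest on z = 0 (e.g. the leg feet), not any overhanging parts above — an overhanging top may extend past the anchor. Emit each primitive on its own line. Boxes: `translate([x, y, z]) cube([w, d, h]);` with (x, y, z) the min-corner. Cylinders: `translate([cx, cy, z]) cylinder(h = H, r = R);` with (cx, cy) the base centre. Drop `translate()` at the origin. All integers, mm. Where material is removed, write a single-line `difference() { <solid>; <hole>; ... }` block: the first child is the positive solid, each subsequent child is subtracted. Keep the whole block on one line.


difference() { translate([557, 381, 0]) cylinder(h = 1593, r = 78); translate([557, 381, 0]) cylinder(h = 1593, r = 21); }


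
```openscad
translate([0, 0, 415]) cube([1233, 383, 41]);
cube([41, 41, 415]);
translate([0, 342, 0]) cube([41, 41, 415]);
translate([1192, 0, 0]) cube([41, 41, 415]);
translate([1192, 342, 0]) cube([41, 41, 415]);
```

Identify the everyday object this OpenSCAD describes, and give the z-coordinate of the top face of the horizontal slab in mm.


A bench. The seat-top height is 456 mm.

A long slab on four corner posts — a bench. The slab sits at z = 415 with thickness 41, so the top is 415 + 41 = 456 mm.


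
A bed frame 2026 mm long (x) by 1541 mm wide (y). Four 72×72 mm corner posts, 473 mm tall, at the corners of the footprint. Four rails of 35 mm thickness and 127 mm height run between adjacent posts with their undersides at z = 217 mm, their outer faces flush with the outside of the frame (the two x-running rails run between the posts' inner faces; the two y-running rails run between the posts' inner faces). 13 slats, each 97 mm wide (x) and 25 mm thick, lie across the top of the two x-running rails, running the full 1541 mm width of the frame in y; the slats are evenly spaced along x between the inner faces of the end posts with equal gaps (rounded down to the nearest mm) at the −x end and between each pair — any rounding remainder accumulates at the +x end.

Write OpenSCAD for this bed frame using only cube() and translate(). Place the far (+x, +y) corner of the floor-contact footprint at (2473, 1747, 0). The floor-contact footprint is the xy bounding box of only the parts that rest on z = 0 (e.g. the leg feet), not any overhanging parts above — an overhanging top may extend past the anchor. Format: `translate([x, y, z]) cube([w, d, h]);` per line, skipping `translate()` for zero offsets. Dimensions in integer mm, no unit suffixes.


// slat z = rail_z + rail_h = 217 + 127 = 344
// slat gap = ⌊(1882 − 13·97) / 14⌋ = 44
translate([447, 206, 0]) cube([72, 72, 473]);
translate([447, 1675, 0]) cube([72, 72, 473]);
translate([2401, 206, 0]) cube([72, 72, 473]);
translate([2401, 1675, 0]) cube([72, 72, 473]);
translate([519, 206, 217]) cube([1882, 35, 127]);
translate([519, 1712, 217]) cube([1882, 35, 127]);
translate([447, 278, 217]) cube([35, 1397, 127]);
translate([2438, 278, 217]) cube([35, 1397, 127]);
translate([563, 206, 344]) cube([97, 1541, 25]);
translate([704, 206, 344]) cube([97, 1541, 25]);
translate([845, 206, 344]) cube([97, 1541, 25]);
translate([986, 206, 344]) cube([97, 1541, 25]);
translate([1127, 206, 344]) cube([97, 1541, 25]);
translate([1268, 206, 344]) cube([97, 1541, 25]);
translate([1409, 206, 344]) cube([97, 1541, 25]);
translate([1550, 206, 344]) cube([97, 1541, 25]);
translate([1691, 206, 344]) cube([97, 1541, 25]);
translate([1832, 206, 344]) cube([97, 1541, 25]);
translate([1973, 206, 344]) cube([97, 1541, 25]);
translate([2114, 206, 344]) cube([97, 1541, 25]);
translate([2255, 206, 344]) cube([97, 1541, 25]);


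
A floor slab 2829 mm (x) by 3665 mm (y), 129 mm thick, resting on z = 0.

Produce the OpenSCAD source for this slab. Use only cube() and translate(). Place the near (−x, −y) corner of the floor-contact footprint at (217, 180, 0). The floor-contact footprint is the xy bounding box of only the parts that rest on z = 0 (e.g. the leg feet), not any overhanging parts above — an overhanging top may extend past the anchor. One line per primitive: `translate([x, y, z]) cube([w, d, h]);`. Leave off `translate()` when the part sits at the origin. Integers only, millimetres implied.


translate([217, 180, 0]) cube([2829, 3665, 129]);


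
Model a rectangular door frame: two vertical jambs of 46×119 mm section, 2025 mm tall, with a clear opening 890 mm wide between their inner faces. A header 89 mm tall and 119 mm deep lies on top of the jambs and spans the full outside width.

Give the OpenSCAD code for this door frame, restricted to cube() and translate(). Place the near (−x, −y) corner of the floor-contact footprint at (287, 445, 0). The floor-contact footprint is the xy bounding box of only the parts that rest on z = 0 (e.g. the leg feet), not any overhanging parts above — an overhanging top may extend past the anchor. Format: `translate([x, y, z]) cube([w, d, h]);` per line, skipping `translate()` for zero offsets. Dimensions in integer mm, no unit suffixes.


translate([287, 445, 0]) cube([46, 119, 2025]);
translate([1223, 445, 0]) cube([46, 119, 2025]);
translate([287, 445, 2025]) cube([982, 119, 89]);


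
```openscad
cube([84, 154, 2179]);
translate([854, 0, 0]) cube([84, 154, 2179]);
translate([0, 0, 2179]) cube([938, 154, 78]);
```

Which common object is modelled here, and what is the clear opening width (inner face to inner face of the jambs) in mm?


A door frame. The clear opening width is 770 mm.

Two 2179 mm tall posts with a header on top — a door frame. The left jamb is 84 mm wide at x = 0; the right jamb starts at x = 854. The clear opening is 854 − 84 = 770 mm.


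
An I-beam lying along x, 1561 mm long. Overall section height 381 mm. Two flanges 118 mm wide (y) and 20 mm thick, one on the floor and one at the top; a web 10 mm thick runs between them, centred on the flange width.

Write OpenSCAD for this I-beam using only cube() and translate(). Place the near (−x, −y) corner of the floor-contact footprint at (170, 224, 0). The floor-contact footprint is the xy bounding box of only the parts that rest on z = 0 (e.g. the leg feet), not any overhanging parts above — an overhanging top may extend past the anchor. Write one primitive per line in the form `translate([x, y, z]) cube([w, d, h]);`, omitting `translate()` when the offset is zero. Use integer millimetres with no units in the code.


translate([170, 224, 0]) cube([1561, 118, 20]);
translate([170, 278, 20]) cube([1561, 10, 341]);
translate([170, 224, 361]) cube([1561, 118, 20]);


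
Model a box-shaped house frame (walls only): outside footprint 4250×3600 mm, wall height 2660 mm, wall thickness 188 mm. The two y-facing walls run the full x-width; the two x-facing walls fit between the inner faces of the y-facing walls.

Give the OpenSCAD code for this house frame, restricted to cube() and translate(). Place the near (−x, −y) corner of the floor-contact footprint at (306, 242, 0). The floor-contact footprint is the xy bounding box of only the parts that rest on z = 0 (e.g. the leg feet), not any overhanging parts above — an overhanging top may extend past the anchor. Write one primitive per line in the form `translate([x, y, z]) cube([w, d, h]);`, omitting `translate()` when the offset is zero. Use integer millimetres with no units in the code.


translate([306, 242, 0]) cube([4250, 188, 2660]);
translate([306, 3654, 0]) cube([4250, 188, 2660]);
translate([306, 430, 0]) cube([188, 3224, 2660]);
translate([4368, 430, 0]) cube([188, 3224, 2660]);


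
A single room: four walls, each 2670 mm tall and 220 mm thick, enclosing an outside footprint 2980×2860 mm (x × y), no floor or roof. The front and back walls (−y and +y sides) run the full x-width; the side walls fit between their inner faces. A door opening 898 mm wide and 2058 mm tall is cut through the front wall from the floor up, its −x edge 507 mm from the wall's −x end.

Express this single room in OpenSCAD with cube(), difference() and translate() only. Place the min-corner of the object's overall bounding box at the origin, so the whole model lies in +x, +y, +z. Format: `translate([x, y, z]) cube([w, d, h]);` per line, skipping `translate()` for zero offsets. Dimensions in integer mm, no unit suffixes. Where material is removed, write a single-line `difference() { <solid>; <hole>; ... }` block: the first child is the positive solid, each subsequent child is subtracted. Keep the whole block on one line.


difference() { cube([2980, 220, 2670]); translate([507, 0, 0]) cube([898, 220, 2058]); }
translate([0, 2640, 0]) cube([2980, 220, 2670]);
translate([0, 220, 0]) cube([220, 2420, 2670]);
translate([2760, 220, 0]) cube([220, 2420, 2670]);


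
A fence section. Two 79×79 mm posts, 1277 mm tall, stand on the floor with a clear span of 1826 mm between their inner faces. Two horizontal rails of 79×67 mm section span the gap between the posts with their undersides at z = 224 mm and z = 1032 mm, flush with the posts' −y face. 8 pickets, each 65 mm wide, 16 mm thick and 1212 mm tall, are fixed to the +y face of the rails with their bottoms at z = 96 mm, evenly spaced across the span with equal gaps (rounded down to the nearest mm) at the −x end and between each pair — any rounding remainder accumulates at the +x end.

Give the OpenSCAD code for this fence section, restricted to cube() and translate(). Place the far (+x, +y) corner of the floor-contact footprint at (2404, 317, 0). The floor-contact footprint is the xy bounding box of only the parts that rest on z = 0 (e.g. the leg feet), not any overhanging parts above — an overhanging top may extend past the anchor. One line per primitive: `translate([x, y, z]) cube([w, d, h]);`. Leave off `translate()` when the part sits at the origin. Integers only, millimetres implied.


translate([420, 238, 0]) cube([79, 79, 1277]);
translate([2325, 238, 0]) cube([79, 79, 1277]);
translate([499, 238, 224]) cube([1826, 79, 67]);
translate([499, 238, 1032]) cube([1826, 79, 67]);
translate([644, 317, 96]) cube([65, 16, 1212]);
translate([854, 317, 96]) cube([65, 16, 1212]);
translate([1064, 317, 96]) cube([65, 16, 1212]);
translate([1274, 317, 96]) cube([65, 16, 1212]);
translate([1484, 317, 96]) cube([65, 16, 1212]);
translate([1694, 317, 96]) cube([65, 16, 1212]);
translate([1904, 317, 96]) cube([65, 16, 1212]);
translate([2114, 317, 96]) cube([65, 16, 1212]);


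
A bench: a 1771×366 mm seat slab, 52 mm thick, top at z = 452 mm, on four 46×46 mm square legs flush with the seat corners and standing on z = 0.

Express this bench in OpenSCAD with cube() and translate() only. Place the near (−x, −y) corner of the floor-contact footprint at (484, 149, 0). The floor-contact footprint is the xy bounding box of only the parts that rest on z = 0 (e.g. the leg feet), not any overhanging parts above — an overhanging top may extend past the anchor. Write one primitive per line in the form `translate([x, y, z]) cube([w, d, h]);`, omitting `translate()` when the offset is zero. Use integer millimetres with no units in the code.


translate([484, 149, 400]) cube([1771, 366, 52]);
translate([484, 149, 0]) cube([46, 46, 400]);
translate([484, 469, 0]) cube([46, 46, 400]);
translate([2209, 149, 0]) cube([46, 46, 400]);
translate([2209, 469, 0]) cube([46, 46, 400]);


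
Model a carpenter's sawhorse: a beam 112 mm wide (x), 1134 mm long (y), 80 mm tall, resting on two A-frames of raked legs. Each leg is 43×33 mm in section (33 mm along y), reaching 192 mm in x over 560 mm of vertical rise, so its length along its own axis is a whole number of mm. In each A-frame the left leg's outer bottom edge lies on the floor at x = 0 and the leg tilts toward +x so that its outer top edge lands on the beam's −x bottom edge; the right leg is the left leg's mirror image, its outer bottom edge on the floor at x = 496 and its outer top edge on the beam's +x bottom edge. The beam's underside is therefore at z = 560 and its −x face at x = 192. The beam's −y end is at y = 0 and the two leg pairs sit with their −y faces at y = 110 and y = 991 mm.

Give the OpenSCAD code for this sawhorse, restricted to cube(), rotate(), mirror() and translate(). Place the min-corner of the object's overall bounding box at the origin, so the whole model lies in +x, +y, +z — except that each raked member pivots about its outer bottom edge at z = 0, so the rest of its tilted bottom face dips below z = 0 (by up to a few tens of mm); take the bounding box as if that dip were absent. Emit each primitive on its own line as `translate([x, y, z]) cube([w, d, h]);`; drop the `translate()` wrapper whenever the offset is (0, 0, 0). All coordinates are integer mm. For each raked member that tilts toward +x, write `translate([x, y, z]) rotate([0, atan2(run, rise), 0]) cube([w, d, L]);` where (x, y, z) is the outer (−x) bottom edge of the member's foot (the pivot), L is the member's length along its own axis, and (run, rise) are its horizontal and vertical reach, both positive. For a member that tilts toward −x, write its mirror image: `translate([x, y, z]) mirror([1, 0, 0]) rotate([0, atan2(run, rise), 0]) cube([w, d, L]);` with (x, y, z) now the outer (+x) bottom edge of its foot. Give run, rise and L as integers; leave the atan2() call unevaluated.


translate([192, 0, 560]) cube([112, 1134, 80]);
translate([0, 110, 0]) rotate([0, atan2(192, 560), 0]) cube([43, 33, 592]);
translate([496, 110, 0]) mirror([1, 0, 0]) rotate([0, atan2(192, 560), 0]) cube([43, 33, 592]);
translate([0, 991, 0]) rotate([0, atan2(192, 560), 0]) cube([43, 33, 592]);
translate([496, 991, 0]) mirror([1, 0, 0]) rotate([0, atan2(192, 560), 0]) cube([43, 33, 592]);
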